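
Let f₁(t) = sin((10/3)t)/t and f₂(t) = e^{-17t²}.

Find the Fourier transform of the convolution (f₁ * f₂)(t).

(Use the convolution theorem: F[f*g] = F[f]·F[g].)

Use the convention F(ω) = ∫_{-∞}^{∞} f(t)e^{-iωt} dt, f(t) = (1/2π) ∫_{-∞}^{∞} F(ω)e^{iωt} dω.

F[f₁*f₂](ω) = \begin{cases} \frac{\sqrt{17} \pi^{\frac{3}{2}} e^{- \frac{\omega^{2}}{68}}}{17} & \text{for}\: \omega > - \frac{10}{3} \wedge \omega < \frac{10}{3} \\0 & \text{otherwise} \end{cases}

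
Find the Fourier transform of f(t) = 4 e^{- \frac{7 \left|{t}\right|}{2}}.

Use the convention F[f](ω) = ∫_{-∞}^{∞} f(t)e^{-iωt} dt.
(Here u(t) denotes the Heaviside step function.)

F(ω) = \frac{112}{4 \omega^{2} + 49}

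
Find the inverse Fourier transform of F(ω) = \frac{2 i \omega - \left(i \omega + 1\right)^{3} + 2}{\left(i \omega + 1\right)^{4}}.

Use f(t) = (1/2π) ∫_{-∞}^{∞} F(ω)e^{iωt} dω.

f(t) = \left(t^{2} - 1\right) e^{- t} u\left(t\right)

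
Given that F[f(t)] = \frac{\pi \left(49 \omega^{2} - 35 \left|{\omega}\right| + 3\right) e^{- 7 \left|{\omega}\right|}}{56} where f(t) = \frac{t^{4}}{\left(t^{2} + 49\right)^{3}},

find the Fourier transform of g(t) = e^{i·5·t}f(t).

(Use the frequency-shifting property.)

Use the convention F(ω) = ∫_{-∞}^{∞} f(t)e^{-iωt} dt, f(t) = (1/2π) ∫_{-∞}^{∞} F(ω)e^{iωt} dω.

F[g](ω) = \frac{\pi \left(49 \left(\omega - 5\right)^{2} - 35 \left|{\omega - 5}\right| + 3\right) e^{- 7 \left|{\omega - 5}\right|}}{56}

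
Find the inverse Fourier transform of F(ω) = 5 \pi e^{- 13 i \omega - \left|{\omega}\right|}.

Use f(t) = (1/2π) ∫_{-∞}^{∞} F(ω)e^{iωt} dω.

f(t) = \frac{5}{\left(t - 13\right)^{2} + 1}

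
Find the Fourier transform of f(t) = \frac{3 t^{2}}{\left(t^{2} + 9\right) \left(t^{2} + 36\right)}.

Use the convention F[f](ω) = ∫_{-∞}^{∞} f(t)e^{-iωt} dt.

F(ω) = \frac{\pi \left(2 - e^{3 \left|{\omega}\right|}\right) e^{- 6 \left|{\omega}\right|}}{3}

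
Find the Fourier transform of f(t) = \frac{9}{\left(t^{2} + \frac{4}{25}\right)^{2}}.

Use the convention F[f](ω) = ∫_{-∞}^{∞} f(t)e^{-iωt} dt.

F(ω) = \frac{225 \pi \left(2 \left|{\omega}\right| + 5\right) e^{- \frac{2 \left|{\omega}\right|}{5}}}{16}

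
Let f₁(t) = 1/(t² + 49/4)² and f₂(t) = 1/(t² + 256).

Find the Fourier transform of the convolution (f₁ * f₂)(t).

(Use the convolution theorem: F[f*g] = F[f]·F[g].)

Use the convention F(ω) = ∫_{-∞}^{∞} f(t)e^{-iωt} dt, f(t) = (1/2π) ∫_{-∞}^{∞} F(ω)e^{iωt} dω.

F[f₁*f₂](ω) = \frac{\pi^{2} \left(7 \left|{\omega}\right| + 2\right) e^{- \frac{39 \left|{\omega}\right|}{2}}}{2744}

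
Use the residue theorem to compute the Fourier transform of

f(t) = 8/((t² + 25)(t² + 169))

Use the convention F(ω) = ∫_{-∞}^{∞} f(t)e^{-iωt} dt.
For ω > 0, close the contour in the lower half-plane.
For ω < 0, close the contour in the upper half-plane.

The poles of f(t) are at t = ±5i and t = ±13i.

Let g(z) = f(z)e^{-iωz}; for large |z| the factor e^{-iωz} decays in the lower half-plane when ω > 0 and in the upper half-plane when ω < 0.

Case ω > 0 (lower half-plane, clockwise contour ⇒ F(ω) = -2πi·ΣRes):
  Res_{z = - 5 i} g(z) = \frac{i e^{- 5 \omega}}{180}
  Res_{z = - 13 i} g(z) = - \frac{i e^{- 13 \omega}}{468}
  F(ω) = -2πi·ΣRes = \frac{\pi \left(13 e^{8 \omega} - 5\right) e^{- 13 \omega}}{1170}

Case ω < 0 (upper half-plane, counterclockwise contour ⇒ F(ω) = +2πi·ΣRes):
  Res_{z = 5 i} g(z) = - \frac{i e^{5 \omega}}{180}
  Res_{z = 13 i} g(z) = \frac{i e^{13 \omega}}{468}
  F(ω) = 2πi·ΣRes = \frac{\pi \left(13 - 5 e^{8 \omega}\right) e^{5 \omega}}{1170}

Both cases combine into a single formula in |ω|:

F(ω) = \frac{\pi \left(13 e^{8 \left|{\omega}\right|} - 5\right) e^{- 13 \left|{\omega}\right|}}{1170}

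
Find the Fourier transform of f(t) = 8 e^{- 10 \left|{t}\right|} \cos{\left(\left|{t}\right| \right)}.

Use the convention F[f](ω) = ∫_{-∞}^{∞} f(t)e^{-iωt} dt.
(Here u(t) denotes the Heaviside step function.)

F(ω) = \frac{160 \left(\omega^{2} + 101\right)}{\omega^{4} + 198 \omega^{2} + 10201}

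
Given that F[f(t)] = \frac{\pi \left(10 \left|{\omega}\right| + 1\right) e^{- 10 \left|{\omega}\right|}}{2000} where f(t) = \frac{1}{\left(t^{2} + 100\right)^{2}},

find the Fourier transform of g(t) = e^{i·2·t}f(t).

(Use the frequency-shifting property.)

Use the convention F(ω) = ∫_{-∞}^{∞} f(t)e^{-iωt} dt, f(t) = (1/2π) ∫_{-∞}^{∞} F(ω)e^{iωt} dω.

F[g](ω) = \frac{\pi \left(10 \left|{\omega - 2}\right| + 1\right) e^{- 10 \left|{\omega - 2}\right|}}{2000}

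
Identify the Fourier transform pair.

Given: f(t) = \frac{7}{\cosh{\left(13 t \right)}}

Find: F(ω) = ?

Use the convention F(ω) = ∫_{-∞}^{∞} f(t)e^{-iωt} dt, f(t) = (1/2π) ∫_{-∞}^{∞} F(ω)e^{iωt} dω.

F(ω) = \frac{7 \pi}{13 \cosh{\left(\frac{\pi \omega}{26} \right)}}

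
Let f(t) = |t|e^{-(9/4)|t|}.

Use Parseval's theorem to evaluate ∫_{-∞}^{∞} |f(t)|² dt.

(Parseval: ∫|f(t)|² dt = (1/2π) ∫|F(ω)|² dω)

∫|f(t)|² dt = \frac{32}{729}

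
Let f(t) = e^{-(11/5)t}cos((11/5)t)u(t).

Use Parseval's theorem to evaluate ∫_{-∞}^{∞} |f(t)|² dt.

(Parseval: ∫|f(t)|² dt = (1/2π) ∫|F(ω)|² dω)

∫|f(t)|² dt = \frac{15}{88}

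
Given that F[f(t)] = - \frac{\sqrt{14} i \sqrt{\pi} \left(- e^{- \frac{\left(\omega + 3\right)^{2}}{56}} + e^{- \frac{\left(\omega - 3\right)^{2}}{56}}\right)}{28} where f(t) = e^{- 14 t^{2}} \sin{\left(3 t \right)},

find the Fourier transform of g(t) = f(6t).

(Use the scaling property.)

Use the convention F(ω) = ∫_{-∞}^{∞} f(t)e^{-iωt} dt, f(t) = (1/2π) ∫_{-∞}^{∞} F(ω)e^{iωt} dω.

F[g](ω) = \frac{\sqrt{14} i \sqrt{\pi} \left(1 - e^{\frac{\omega}{28}}\right) e^{- \frac{\omega^{2}}{2016} - \frac{\omega}{56} - \frac{9}{56}}}{168}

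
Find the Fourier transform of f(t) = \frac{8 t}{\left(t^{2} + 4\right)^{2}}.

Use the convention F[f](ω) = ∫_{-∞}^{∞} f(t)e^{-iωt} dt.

F(ω) = - 2 i \pi \omega e^{- 2 \left|{\omega}\right|}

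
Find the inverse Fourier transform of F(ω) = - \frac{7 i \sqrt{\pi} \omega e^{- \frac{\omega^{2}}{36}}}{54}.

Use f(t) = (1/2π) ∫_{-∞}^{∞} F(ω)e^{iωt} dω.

f(t) = 7 t e^{- 9 t^{2}}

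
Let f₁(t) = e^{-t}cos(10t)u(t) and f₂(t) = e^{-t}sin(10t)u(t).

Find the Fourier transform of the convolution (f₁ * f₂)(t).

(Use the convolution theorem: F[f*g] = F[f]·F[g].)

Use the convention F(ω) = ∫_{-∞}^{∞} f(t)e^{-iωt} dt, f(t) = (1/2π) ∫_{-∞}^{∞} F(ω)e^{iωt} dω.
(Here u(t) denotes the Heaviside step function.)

F[f₁*f₂](ω) = \frac{10 \left(i \omega + 1\right)}{\left(\left(i \omega + 1\right)^{2} + 100\right)^{2}}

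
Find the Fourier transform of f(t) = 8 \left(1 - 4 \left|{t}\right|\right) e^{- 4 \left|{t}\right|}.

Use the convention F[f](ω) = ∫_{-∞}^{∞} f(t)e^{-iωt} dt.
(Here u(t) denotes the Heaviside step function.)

F(ω) = \frac{128 \omega^{2}}{\left(\omega^{2} + 16\right)^{2}}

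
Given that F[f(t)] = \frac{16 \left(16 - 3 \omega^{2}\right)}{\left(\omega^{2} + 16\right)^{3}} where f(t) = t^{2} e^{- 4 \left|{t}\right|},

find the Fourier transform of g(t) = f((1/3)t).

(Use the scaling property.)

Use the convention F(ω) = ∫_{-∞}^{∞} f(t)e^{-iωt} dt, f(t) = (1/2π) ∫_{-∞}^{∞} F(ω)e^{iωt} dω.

F[g](ω) = \frac{48 \left(16 - 27 \omega^{2}\right)}{\left(9 \omega^{2} + 16\right)^{3}}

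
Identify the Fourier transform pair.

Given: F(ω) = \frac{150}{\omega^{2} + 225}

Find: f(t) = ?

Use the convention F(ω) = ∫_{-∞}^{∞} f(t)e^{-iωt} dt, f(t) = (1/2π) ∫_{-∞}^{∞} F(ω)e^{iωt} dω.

f(t) = 5 e^{- 15 \left|{t}\right|}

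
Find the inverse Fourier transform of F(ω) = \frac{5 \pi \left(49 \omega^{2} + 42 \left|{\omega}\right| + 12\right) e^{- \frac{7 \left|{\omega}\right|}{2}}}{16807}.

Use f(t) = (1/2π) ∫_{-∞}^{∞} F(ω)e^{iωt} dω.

f(t) = \frac{5}{\left(t^{2} + \frac{49}{4}\right)^{3}}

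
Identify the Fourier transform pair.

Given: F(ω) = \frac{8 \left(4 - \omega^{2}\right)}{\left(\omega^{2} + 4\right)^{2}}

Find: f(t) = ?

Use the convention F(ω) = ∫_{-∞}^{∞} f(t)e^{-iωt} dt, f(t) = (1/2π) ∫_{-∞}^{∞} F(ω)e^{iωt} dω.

f(t) = 4 e^{- 2 \left|{t}\right|} \left|{t}\right|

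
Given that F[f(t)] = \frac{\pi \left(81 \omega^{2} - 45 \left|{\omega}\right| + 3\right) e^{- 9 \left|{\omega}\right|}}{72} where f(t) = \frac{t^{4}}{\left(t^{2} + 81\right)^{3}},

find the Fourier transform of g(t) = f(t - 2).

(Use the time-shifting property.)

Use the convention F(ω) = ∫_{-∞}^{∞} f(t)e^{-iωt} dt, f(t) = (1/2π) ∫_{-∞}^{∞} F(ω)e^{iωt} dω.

F[g](ω) = \frac{\pi \left(27 \omega^{2} - 15 \left|{\omega}\right| + 1\right) e^{- 2 i \omega - 9 \left|{\omega}\right|}}{24}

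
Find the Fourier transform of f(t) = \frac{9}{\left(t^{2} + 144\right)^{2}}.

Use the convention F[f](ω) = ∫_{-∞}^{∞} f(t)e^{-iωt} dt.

F(ω) = \frac{\pi \left(12 \left|{\omega}\right| + 1\right) e^{- 12 \left|{\omega}\right|}}{384}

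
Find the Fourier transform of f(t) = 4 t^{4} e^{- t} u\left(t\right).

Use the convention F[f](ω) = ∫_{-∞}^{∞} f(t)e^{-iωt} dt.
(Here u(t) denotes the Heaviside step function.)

F(ω) = \frac{96}{\left(i \omega + 1\right)^{5}}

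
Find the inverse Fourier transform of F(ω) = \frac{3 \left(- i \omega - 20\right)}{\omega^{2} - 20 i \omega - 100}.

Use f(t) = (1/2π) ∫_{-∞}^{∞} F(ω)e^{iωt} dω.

f(t) = 3 \left(10 t + 1\right) e^{- 10 t} u\left(t\right)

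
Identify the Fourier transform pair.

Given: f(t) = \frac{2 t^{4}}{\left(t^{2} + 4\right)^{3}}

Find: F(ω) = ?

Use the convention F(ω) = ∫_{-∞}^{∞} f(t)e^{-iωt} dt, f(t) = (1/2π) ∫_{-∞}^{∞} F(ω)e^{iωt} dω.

F(ω) = \frac{\pi \left(4 \omega^{2} - 10 \left|{\omega}\right| + 3\right) e^{- 2 \left|{\omega}\right|}}{8}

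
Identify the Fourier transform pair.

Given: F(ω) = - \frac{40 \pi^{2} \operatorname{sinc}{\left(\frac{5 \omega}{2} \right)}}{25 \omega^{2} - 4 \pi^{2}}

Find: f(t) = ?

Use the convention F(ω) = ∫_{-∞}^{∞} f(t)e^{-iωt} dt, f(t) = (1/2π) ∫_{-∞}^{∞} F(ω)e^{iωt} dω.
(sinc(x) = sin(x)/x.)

f(t) = 4 \left(\begin{cases} \frac{\cos{\left(\frac{2 \pi t}{5} \right)}}{2} + \frac{1}{2} & \text{for}\: \left|{t}\right| < \frac{5}{2} \\0 & \text{otherwise} \end{cases}\right)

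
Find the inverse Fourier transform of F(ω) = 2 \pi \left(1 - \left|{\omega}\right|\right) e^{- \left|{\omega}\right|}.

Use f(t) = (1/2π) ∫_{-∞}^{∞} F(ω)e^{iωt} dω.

f(t) = \frac{4 t^{2}}{\left(t^{2} + 1\right)^{2}}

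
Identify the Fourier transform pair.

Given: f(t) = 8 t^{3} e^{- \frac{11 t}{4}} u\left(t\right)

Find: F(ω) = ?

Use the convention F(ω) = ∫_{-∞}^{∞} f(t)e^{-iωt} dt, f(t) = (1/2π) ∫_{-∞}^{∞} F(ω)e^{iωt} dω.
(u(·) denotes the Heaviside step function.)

F(ω) = \frac{12288}{\left(4 i \omega + 11\right)^{4}}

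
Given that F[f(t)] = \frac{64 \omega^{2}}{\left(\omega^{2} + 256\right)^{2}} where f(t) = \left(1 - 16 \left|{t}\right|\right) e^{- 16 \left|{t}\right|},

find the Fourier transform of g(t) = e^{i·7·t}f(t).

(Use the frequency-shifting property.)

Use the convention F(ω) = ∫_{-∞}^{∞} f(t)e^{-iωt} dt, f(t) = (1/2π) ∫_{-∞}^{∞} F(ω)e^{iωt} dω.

F[g](ω) = \frac{64 \left(\omega - 7\right)^{2}}{\left(\left(\omega - 7\right)^{2} + 256\right)^{2}}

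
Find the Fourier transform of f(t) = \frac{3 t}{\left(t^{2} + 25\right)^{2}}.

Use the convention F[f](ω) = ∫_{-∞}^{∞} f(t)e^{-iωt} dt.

F(ω) = - \frac{3 i \pi \omega e^{- 5 \left|{\omega}\right|}}{10}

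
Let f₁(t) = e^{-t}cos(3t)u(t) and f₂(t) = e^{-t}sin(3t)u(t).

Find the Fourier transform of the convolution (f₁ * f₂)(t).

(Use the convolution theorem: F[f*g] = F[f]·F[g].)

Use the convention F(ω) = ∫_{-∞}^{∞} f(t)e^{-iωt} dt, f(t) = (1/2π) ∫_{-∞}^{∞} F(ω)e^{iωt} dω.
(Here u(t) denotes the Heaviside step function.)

F[f₁*f₂](ω) = \frac{3 \left(i \omega + 1\right)}{\left(\left(i \omega + 1\right)^{2} + 9\right)^{2}}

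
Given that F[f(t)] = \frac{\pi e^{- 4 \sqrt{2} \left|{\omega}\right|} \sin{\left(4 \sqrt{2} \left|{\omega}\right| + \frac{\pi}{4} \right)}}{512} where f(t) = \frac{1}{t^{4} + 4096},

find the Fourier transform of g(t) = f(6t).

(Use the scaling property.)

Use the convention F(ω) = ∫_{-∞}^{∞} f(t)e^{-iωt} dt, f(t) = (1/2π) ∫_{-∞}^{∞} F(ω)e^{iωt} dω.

F[g](ω) = \frac{\pi e^{- \frac{2 \sqrt{2} \left|{\omega}\right|}{3}} \sin{\left(\frac{2 \sqrt{2} \left|{\omega}\right|}{3} + \frac{\pi}{4} \right)}}{3072}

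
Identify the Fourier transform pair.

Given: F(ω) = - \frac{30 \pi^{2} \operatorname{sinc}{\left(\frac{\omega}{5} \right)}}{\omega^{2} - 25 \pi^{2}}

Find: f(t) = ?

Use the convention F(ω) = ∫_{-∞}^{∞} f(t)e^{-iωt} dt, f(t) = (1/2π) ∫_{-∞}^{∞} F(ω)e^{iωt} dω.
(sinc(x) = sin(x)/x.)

f(t) = 6 \left(\begin{cases} \cos^{2}{\left(\frac{5 \pi t}{2} \right)} & \text{for}\: \left|{t}\right| < \frac{1}{5} \\0 & \text{otherwise} \end{cases}\right)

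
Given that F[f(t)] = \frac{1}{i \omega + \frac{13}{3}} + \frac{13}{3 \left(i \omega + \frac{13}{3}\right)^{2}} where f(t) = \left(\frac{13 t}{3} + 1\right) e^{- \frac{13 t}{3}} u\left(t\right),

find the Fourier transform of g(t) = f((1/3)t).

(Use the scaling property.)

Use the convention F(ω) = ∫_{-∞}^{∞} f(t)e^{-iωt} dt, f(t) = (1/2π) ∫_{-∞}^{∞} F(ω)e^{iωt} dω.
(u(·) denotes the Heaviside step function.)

F[g](ω) = \frac{9 \left(- 9 i \omega - 26\right)}{81 \omega^{2} - 234 i \omega - 169}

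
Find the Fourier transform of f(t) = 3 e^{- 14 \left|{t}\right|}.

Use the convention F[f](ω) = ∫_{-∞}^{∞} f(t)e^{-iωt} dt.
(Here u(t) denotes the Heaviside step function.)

F(ω) = \frac{84}{\omega^{2} + 196}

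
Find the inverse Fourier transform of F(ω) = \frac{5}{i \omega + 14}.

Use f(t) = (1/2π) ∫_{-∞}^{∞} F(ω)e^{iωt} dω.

f(t) = 5 e^{- 14 t} u\left(t\right)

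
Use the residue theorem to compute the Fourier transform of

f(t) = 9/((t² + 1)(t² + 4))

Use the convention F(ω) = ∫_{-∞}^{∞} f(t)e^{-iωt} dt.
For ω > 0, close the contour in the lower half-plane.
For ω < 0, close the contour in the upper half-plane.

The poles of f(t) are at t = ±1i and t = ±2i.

Let g(z) = f(z)e^{-iωz}; for large |z| the factor e^{-iωz} decays in the lower half-plane when ω > 0 and in the upper half-plane when ω < 0.

Case ω > 0 (lower half-plane, clockwise contour ⇒ F(ω) = -2πi·ΣRes):
  Res_{z = - i} g(z) = \frac{3 i e^{- \omega}}{2}
  Res_{z = - 2 i} g(z) = - \frac{3 i e^{- 2 \omega}}{4}
  F(ω) = -2πi·ΣRes = \frac{3 \pi \left(2 e^{\omega} - 1\right) e^{- 2 \omega}}{2}

Case ω < 0 (upper half-plane, counterclockwise contour ⇒ F(ω) = +2πi·ΣRes):
  Res_{z = i} g(z) = - \frac{3 i e^{\omega}}{2}
  Res_{z = 2 i} g(z) = \frac{3 i e^{2 \omega}}{4}
  F(ω) = 2πi·ΣRes = \frac{3 \pi \left(2 - e^{\omega}\right) e^{\omega}}{2}

Both cases combine into a single formula in |ω|:

F(ω) = \frac{3 \pi \left(2 e^{\left|{\omega}\right|} - 1\right) e^{- 2 \left|{\omega}\right|}}{2}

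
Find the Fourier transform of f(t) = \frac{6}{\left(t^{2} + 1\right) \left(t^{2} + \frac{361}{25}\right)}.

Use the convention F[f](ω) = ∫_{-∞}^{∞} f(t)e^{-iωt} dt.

F(ω) = \frac{25 \pi e^{- \left|{\omega}\right|}}{56} - \frac{125 \pi e^{- \frac{19 \left|{\omega}\right|}{5}}}{1064}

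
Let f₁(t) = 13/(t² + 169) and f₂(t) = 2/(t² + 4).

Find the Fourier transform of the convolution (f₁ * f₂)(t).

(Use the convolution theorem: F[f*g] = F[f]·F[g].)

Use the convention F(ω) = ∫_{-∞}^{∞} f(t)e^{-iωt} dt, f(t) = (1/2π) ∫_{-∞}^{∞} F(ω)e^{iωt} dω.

F[f₁*f₂](ω) = \pi^{2} e^{- 15 \left|{\omega}\right|}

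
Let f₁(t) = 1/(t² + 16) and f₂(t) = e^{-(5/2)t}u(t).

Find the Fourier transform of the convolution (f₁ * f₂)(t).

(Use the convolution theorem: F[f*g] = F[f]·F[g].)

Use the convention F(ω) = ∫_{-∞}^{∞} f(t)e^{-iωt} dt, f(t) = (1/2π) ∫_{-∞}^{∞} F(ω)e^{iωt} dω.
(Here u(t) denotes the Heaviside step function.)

F[f₁*f₂](ω) = \frac{\pi e^{- 4 \left|{\omega}\right|}}{2 \left(2 i \omega + 5\right)}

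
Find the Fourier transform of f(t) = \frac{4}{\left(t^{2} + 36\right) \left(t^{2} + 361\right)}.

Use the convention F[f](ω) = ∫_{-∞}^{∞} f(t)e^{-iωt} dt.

F(ω) = \frac{2 \pi \left(19 e^{13 \left|{\omega}\right|} - 6\right) e^{- 19 \left|{\omega}\right|}}{18525}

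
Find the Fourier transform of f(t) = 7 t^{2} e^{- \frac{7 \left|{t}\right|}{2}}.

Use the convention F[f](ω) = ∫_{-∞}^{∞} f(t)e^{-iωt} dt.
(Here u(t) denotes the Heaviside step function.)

F(ω) = \frac{1568 \left(49 - 12 \omega^{2}\right)}{\left(4 \omega^{2} + 49\right)^{3}}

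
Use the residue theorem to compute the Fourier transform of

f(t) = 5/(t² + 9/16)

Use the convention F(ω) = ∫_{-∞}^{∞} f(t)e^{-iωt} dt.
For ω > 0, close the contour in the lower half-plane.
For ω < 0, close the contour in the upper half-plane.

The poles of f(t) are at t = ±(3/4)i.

Let g(z) = f(z)e^{-iωz}; for large |z| the factor e^{-iωz} decays in the lower half-plane when ω > 0 and in the upper half-plane when ω < 0.

Case ω > 0 (lower half-plane, clockwise contour ⇒ F(ω) = -2πi·ΣRes):
  Res_{z = - \frac{3 i}{4}} g(z) = \frac{10 i e^{- \frac{3 \omega}{4}}}{3}
  F(ω) = -2πi·ΣRes = \frac{20 \pi e^{- \frac{3 \omega}{4}}}{3}

Case ω < 0 (upper half-plane, counterclockwise contour ⇒ F(ω) = +2πi·ΣRes):
  Res_{z = \frac{3 i}{4}} g(z) = - \frac{10 i e^{\frac{3 \omega}{4}}}{3}
  F(ω) = 2πi·ΣRes = \frac{20 \pi e^{\frac{3 \omega}{4}}}{3}

Both cases combine into a single formula in |ω|:

F(ω) = \frac{20 \pi e^{- \frac{3 \left|{\omega}\right|}{4}}}{3}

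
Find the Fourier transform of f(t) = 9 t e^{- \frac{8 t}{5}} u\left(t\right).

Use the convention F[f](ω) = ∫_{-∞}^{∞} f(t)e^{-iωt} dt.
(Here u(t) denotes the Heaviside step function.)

F(ω) = \frac{225}{\left(5 i \omega + 8\right)^{2}}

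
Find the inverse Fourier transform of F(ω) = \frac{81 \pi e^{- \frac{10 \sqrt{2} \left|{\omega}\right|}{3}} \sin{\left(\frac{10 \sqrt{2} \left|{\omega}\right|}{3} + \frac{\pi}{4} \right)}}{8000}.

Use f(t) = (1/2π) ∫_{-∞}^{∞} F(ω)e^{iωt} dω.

f(t) = \frac{3}{t^{4} + \frac{160000}{81}}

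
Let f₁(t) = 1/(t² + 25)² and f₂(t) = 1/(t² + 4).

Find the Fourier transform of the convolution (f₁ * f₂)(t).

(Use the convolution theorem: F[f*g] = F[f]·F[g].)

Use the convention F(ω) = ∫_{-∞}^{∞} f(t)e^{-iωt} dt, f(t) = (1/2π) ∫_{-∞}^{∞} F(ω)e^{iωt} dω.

F[f₁*f₂](ω) = \frac{\pi^{2} \left(5 \left|{\omega}\right| + 1\right) e^{- 7 \left|{\omega}\right|}}{500}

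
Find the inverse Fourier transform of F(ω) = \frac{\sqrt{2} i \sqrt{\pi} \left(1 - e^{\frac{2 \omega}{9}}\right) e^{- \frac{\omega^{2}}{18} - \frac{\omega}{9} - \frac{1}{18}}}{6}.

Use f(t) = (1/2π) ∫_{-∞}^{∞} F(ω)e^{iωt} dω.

f(t) = e^{- \frac{9 t^{2}}{2}} \sin{\left(t \right)}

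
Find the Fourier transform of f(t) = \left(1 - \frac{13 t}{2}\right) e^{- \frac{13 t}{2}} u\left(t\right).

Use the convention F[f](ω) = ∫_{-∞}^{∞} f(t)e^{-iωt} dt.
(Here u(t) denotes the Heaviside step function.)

F(ω) = \frac{4 i \omega}{- 4 \omega^{2} + 52 i \omega + 169}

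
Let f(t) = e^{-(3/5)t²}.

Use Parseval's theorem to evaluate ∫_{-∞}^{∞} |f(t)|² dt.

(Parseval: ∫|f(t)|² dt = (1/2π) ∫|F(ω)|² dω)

∫|f(t)|² dt = \frac{\sqrt{30} \sqrt{\pi}}{6}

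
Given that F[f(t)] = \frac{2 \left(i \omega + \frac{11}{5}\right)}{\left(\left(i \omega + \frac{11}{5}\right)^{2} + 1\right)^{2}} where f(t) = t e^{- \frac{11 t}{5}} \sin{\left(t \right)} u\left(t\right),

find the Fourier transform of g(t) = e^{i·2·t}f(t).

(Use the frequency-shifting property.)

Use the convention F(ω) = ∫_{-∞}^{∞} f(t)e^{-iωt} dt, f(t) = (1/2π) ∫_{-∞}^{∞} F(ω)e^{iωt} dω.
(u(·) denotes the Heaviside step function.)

F[g](ω) = \frac{250 \left(5 i \left(\omega - 2\right) + 11\right)}{\left(\left(5 i \left(\omega - 2\right) + 11\right)^{2} + 25\right)^{2}}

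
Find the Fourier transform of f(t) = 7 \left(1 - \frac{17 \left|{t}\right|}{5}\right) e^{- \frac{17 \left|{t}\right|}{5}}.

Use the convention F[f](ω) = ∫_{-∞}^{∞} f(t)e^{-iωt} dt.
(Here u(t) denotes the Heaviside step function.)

F(ω) = \frac{59500 \omega^{2}}{\left(25 \omega^{2} + 289\right)^{2}}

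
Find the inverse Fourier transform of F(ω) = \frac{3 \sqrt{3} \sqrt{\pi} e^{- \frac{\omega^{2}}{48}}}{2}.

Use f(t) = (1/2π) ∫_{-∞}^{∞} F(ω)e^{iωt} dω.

f(t) = 9 e^{- 12 t^{2}}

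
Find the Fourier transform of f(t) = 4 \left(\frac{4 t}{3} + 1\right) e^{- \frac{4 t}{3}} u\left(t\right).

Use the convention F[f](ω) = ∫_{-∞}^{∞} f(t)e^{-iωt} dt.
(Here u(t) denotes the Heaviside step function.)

F(ω) = \frac{12 \left(- 3 i \omega - 8\right)}{9 \omega^{2} - 24 i \omega - 16}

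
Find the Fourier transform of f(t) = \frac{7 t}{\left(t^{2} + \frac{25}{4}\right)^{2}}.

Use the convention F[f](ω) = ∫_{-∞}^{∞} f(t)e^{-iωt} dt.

F(ω) = - \frac{7 i \pi \omega e^{- \frac{5 \left|{\omega}\right|}{2}}}{5}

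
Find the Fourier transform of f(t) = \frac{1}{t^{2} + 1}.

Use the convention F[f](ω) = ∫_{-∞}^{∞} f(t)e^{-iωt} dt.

F(ω) = \pi e^{- \left|{\omega}\right|}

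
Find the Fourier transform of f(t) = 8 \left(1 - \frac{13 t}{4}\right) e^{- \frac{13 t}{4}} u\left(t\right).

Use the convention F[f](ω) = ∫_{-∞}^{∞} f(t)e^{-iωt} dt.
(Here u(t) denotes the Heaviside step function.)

F(ω) = \frac{128 i \omega}{- 16 \omega^{2} + 104 i \omega + 169}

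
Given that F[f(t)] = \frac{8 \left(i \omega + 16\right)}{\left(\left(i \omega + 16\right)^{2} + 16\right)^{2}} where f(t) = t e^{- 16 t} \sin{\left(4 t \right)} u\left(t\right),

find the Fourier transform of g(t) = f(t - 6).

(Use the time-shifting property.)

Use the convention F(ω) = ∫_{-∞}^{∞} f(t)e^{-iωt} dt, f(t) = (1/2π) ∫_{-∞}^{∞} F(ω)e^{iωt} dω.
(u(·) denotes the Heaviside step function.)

F[g](ω) = \frac{8 \left(i \omega + 16\right) e^{- 6 i \omega}}{\left(\left(i \omega + 16\right)^{2} + 16\right)^{2}}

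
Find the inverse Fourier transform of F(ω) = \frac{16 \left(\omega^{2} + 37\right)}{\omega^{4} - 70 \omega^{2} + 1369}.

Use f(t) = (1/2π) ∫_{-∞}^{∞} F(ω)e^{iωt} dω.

f(t) = 8 e^{- \left|{t}\right|} \cos{\left(6 \left|{t}\right| \right)}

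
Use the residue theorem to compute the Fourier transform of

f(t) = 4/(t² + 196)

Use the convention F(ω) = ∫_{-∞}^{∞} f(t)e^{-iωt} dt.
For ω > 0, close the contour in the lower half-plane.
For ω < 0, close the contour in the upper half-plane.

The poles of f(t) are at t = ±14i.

Let g(z) = f(z)e^{-iωz}; for large |z| the factor e^{-iωz} decays in the lower half-plane when ω > 0 and in the upper half-plane when ω < 0.

Case ω > 0 (lower half-plane, clockwise contour ⇒ F(ω) = -2πi·ΣRes):
  Res_{z = - 14 i} g(z) = \frac{i e^{- 14 \omega}}{7}
  F(ω) = -2πi·ΣRes = \frac{2 \pi e^{- 14 \omega}}{7}

Case ω < 0 (upper half-plane, counterclockwise contour ⇒ F(ω) = +2πi·ΣRes):
  Res_{z = 14 i} g(z) = - \frac{i e^{14 \omega}}{7}
  F(ω) = 2πi·ΣRes = \frac{2 \pi e^{14 \omega}}{7}

Both cases combine into a single formula in |ω|:

F(ω) = \frac{2 \pi e^{- 14 \left|{\omega}\right|}}{7}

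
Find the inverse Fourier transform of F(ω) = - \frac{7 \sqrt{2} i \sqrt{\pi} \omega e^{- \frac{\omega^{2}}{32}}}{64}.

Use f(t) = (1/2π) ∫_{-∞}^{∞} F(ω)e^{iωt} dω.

f(t) = 7 t e^{- 8 t^{2}}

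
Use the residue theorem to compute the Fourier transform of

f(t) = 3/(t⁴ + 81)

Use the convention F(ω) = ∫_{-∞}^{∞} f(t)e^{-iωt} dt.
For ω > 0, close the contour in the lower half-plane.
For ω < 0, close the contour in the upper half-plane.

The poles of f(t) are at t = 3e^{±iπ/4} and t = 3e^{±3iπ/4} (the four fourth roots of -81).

Let g(z) = f(z)e^{-iωz}; for large |z| the factor e^{-iωz} decays in the lower half-plane when ω > 0 and in the upper half-plane when ω < 0.

Case ω > 0 (lower half-plane, clockwise contour ⇒ F(ω) = -2πi·ΣRes):
  Res_{z = - \frac{3 \sqrt{2}}{2} - \frac{3 \sqrt{2} i}{2}} g(z) = \frac{\sqrt{2} i \left(1 - i\right) e^{\frac{3 \sqrt{2} \omega \left(-1 + i\right)}{2}}}{72}
  Res_{z = \frac{3 \sqrt{2}}{2} - \frac{3 \sqrt{2} i}{2}} g(z) = \frac{\sqrt{2} i \left(1 + i\right) e^{- \frac{3 \sqrt{2} \omega \left(1 + i\right)}{2}}}{72}
  F(ω) = -2πi·ΣRes = \frac{\sqrt{2} \pi \left(1 - i\right) \left(e^{3 \sqrt{2} i \omega} + i\right) e^{- \frac{3 \sqrt{2} \omega \left(1 + i\right)}{2}}}{36} = \frac{\pi e^{- \frac{3 \sqrt{2} \omega}{2}} \sin{\left(\frac{3 \sqrt{2} \omega}{2} + \frac{\pi}{4} \right)}}{9}

Case ω < 0 (upper half-plane, counterclockwise contour ⇒ F(ω) = +2πi·ΣRes):
  Res_{z = \frac{3 \sqrt{2}}{2} + \frac{3 \sqrt{2} i}{2}} g(z) = \frac{\sqrt{2} i \left(-1 + i\right) e^{\frac{3 \sqrt{2} \omega \left(1 - i\right)}{2}}}{72}
  Res_{z = - \frac{3 \sqrt{2}}{2} + \frac{3 \sqrt{2} i}{2}} g(z) = \frac{\sqrt{2} \left(1 - i\right) e^{\frac{3 \sqrt{2} \omega \left(1 + i\right)}{2}}}{72}
  F(ω) = 2πi·ΣRes = - \frac{\sqrt{2} i \pi \left(i \left(1 - i\right) e^{\frac{3 \sqrt{2} \omega \left(1 - i\right)}{2}} - \left(1 - i\right) e^{\frac{3 \sqrt{2} \omega \left(1 + i\right)}{2}}\right)}{36} = \frac{\pi e^{\frac{3 \sqrt{2} \omega}{2}} \cos{\left(\frac{3 \sqrt{2} \omega}{2} + \frac{\pi}{4} \right)}}{9}

Both cases combine into a single formula in |ω|:

F(ω) = \frac{\pi e^{- \frac{3 \sqrt{2} \left|{\omega}\right|}{2}} \sin{\left(\frac{3 \sqrt{2} \left|{\omega}\right|}{2} + \frac{\pi}{4} \right)}}{9}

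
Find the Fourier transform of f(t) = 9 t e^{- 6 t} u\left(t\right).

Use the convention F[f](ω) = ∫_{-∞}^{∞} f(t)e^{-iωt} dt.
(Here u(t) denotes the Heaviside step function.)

F(ω) = \frac{9}{\left(i \omega + 6\right)^{2}}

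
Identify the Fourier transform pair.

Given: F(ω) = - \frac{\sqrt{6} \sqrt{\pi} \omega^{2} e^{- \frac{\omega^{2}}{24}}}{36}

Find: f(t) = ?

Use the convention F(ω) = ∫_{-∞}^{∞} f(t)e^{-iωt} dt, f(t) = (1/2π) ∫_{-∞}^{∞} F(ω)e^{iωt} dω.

f(t) = \left(24 t^{2} - 2\right) e^{- 6 t^{2}}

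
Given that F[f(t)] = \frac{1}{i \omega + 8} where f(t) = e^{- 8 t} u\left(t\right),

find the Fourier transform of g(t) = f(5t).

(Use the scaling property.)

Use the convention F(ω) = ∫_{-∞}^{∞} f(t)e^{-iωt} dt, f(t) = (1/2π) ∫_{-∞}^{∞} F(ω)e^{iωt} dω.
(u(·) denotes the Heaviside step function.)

F[g](ω) = \frac{1}{i \omega + 40}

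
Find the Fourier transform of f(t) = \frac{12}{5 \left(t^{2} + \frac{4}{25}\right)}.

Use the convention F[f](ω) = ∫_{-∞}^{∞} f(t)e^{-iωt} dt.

F(ω) = 6 \pi e^{- \frac{2 \left|{\omega}\right|}{5}}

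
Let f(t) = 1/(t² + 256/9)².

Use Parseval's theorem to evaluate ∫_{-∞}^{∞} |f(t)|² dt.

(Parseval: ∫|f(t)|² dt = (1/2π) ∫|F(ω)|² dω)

∫|f(t)|² dt = \frac{10935 \pi}{4294967296}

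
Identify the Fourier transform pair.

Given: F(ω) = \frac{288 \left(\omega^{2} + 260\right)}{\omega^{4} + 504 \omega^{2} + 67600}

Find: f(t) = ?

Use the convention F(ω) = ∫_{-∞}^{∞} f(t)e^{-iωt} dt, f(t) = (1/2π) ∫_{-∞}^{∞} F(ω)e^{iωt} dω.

f(t) = 9 e^{- 16 \left|{t}\right|} \cos{\left(2 \left|{t}\right| \right)}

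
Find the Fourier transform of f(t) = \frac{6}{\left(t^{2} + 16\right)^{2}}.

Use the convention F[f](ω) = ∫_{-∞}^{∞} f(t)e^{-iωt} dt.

F(ω) = \frac{3 \pi \left(4 \left|{\omega}\right| + 1\right) e^{- 4 \left|{\omega}\right|}}{64}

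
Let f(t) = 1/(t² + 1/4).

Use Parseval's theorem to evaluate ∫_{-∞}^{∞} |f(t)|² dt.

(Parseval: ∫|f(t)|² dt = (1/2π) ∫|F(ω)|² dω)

∫|f(t)|² dt = 4 \pi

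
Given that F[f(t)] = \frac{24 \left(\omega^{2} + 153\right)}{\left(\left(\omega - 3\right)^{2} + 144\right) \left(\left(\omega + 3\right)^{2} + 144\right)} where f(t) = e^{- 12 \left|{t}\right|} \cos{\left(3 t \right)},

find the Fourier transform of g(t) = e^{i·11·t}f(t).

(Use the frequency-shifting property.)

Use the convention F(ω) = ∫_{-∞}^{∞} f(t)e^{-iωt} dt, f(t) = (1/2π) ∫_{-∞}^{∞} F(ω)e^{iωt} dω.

F[g](ω) = \frac{24 \left(\left(\omega - 11\right)^{2} + 153\right)}{\left(\left(\omega - 14\right)^{2} + 144\right) \left(\left(\omega - 8\right)^{2} + 144\right)}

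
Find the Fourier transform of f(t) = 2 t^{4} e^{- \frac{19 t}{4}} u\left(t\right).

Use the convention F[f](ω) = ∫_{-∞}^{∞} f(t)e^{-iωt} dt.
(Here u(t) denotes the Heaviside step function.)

F(ω) = \frac{49152}{\left(4 i \omega + 19\right)^{5}}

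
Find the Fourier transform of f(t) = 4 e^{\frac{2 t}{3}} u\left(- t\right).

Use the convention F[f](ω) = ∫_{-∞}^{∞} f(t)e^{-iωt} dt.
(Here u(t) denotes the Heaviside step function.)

F(ω) = - \frac{12}{3 i \omega - 2}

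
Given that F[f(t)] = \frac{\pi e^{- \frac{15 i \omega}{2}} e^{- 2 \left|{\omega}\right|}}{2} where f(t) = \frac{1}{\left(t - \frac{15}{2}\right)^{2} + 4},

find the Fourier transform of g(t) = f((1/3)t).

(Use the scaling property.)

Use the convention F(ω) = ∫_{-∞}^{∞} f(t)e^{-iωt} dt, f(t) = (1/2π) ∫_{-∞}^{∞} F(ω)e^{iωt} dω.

F[g](ω) = \frac{3 \pi e^{- \frac{45 i \omega}{2} - 6 \left|{\omega}\right|}}{2}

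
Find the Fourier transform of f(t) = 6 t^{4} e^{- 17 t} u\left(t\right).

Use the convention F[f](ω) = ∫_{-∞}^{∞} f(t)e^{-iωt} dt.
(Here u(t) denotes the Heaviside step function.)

F(ω) = \frac{144}{\left(i \omega + 17\right)^{5}}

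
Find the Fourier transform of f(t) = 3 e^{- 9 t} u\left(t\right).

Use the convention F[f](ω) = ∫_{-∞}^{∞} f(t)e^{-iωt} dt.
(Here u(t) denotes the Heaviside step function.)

F(ω) = \frac{3}{i \omega + 9}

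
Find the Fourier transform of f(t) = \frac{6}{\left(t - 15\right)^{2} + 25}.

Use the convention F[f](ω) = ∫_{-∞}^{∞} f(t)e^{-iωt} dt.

F(ω) = \frac{6 \pi e^{- 15 i \omega - 5 \left|{\omega}\right|}}{5}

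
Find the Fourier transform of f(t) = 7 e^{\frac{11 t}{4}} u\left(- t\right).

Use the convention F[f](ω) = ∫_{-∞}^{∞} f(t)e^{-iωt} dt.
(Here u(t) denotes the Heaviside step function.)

F(ω) = - \frac{28}{4 i \omega - 11}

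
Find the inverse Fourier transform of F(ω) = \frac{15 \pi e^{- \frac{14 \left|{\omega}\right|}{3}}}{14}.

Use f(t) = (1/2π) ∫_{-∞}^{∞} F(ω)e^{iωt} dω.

f(t) = \frac{5}{t^{2} + \frac{196}{9}}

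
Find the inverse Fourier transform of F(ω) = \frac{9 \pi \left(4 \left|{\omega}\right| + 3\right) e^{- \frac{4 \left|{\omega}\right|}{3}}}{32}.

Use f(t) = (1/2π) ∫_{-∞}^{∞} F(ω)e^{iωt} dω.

f(t) = \frac{4}{\left(t^{2} + \frac{16}{9}\right)^{2}}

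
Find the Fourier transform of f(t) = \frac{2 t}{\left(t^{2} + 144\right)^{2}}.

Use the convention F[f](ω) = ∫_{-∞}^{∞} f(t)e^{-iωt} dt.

F(ω) = - \frac{i \pi \omega e^{- 12 \left|{\omega}\right|}}{12}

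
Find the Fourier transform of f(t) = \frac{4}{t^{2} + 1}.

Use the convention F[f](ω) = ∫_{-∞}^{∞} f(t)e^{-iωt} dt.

F(ω) = 4 \pi e^{- \left|{\omega}\right|}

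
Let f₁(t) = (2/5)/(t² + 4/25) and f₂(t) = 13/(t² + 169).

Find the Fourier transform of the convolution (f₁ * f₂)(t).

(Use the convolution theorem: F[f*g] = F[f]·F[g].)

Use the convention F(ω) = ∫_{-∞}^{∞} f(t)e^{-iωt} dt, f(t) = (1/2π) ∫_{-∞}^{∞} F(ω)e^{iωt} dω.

F[f₁*f₂](ω) = \pi^{2} e^{- \frac{67 \left|{\omega}\right|}{5}}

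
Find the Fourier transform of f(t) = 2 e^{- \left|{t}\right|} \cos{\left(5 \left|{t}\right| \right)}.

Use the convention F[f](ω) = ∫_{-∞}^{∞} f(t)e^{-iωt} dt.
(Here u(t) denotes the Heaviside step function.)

F(ω) = \frac{4 \left(\omega^{2} + 26\right)}{\omega^{4} - 48 \omega^{2} + 676}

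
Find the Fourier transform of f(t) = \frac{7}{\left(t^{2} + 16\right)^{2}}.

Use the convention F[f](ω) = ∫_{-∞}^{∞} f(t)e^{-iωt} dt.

F(ω) = \frac{7 \pi \left(4 \left|{\omega}\right| + 1\right) e^{- 4 \left|{\omega}\right|}}{128}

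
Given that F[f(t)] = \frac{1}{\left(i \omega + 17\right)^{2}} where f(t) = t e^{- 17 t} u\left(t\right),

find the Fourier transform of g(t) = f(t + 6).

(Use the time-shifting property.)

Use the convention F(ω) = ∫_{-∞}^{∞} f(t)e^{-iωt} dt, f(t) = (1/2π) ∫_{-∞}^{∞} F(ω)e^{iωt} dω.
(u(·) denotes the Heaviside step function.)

F[g](ω) = \frac{e^{6 i \omega}}{\left(i \omega + 17\right)^{2}}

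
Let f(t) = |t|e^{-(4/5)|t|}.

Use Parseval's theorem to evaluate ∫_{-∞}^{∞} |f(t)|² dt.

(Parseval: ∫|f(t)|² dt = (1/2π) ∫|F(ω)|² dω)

∫|f(t)|² dt = \frac{125}{128}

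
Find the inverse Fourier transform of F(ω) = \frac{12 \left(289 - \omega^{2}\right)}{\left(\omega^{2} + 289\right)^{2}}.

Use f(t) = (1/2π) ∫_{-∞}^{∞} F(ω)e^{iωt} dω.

f(t) = 6 e^{- 17 \left|{t}\right|} \left|{t}\right|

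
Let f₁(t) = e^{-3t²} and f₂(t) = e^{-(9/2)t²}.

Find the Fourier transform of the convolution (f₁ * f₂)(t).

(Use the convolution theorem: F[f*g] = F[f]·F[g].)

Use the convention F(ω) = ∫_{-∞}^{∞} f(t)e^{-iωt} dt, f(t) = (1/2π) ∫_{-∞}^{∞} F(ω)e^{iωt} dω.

F[f₁*f₂](ω) = \frac{\sqrt{6} \pi e^{- \frac{5 \omega^{2}}{36}}}{9}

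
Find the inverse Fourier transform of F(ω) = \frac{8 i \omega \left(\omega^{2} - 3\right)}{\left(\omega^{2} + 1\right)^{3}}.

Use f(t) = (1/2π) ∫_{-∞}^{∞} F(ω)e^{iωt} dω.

f(t) = 2 t e^{- \left|{t}\right|} \left|{t}\right|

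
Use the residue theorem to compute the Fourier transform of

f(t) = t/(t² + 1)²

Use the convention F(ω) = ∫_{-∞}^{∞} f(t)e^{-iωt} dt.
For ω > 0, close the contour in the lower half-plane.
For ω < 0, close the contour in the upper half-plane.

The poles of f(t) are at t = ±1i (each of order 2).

Let g(z) = f(z)e^{-iωz}; for large |z| the factor e^{-iωz} decays in the lower half-plane when ω > 0 and in the upper half-plane when ω < 0.

Case ω > 0 (lower half-plane, clockwise contour ⇒ F(ω) = -2πi·ΣRes):
  Res_{z = - i} g(z) = \frac{\omega e^{- \omega}}{4} (pole of order 2)
  F(ω) = -2πi·ΣRes = - \frac{i \pi \omega e^{- \omega}}{2}

Case ω < 0 (upper half-plane, counterclockwise contour ⇒ F(ω) = +2πi·ΣRes):
  Res_{z = i} g(z) = - \frac{\omega e^{\omega}}{4} (pole of order 2)
  F(ω) = 2πi·ΣRes = - \frac{i \pi \omega e^{\omega}}{2}

Both cases combine into a single formula in |ω|:

F(ω) = - \frac{i \pi \omega e^{- \left|{\omega}\right|}}{2}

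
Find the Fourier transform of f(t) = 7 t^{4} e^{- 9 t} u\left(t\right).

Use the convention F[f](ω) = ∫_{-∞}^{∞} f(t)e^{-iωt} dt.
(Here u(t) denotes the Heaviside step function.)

F(ω) = \frac{168}{\left(i \omega + 9\right)^{5}}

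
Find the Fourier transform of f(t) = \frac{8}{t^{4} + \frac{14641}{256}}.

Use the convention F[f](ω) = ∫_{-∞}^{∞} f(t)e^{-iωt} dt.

F(ω) = \frac{512 \pi e^{- \frac{11 \sqrt{2} \left|{\omega}\right|}{8}} \sin{\left(\frac{11 \sqrt{2} \left|{\omega}\right|}{8} + \frac{\pi}{4} \right)}}{1331}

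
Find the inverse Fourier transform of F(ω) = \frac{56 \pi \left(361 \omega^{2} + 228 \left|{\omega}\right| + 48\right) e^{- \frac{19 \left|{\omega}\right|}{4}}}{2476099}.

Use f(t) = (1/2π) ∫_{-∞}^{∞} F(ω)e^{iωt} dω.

f(t) = \frac{7}{\left(t^{2} + \frac{361}{16}\right)^{3}}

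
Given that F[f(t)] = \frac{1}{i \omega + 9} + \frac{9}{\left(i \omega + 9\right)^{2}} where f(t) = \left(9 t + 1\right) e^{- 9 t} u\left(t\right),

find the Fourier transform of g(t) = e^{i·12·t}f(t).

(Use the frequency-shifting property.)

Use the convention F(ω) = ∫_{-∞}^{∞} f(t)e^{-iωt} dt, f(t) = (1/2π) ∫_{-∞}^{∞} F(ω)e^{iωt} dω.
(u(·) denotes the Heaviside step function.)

F[g](ω) = \frac{9 i \left(\omega - 12\right) + \left(i \left(\omega - 12\right) + 9\right)^{2} + 81}{\left(i \left(\omega - 12\right) + 9\right)^{3}}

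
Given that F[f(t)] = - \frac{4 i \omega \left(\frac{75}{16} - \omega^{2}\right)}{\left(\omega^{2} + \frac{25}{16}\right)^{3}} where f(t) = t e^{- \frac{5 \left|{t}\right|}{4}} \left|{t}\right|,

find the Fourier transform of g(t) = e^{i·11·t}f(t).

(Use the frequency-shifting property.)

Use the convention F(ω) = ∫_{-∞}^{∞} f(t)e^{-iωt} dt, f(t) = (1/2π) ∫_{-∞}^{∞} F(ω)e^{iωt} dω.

F[g](ω) = \frac{1024 i \left(\omega - 11\right) \left(16 \left(\omega - 11\right)^{2} - 75\right)}{\left(16 \left(\omega - 11\right)^{2} + 25\right)^{3}}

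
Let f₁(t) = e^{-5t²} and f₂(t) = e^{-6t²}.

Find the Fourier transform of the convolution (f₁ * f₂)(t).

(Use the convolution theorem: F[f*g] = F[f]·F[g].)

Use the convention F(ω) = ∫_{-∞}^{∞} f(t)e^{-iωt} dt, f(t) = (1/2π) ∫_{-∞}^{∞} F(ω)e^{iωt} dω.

F[f₁*f₂](ω) = \frac{\sqrt{30} \pi e^{- \frac{11 \omega^{2}}{120}}}{30}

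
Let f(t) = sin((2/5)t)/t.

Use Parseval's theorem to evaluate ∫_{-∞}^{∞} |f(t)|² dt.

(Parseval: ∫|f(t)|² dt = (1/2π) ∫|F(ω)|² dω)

∫|f(t)|² dt = \frac{2 \pi}{5}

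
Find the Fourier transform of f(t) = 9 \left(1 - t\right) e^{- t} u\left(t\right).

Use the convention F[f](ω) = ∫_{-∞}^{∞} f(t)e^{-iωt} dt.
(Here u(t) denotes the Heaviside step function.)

F(ω) = \frac{9 i \omega}{- \omega^{2} + 2 i \omega + 1}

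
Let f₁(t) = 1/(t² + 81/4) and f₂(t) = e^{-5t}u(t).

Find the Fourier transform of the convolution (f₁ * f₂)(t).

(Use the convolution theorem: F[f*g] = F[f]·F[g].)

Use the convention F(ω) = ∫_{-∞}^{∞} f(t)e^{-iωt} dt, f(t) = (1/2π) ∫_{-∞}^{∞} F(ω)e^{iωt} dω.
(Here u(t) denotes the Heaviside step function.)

F[f₁*f₂](ω) = \frac{2 \pi e^{- \frac{9 \left|{\omega}\right|}{2}}}{9 \left(i \omega + 5\right)}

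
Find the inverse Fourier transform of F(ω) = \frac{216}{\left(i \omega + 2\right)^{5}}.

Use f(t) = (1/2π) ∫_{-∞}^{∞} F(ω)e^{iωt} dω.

f(t) = 9 t^{4} e^{- 2 t} u\left(t\right)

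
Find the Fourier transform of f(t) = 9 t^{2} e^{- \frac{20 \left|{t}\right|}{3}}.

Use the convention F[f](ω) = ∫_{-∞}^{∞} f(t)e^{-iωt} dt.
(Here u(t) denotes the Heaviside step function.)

F(ω) = \frac{19440 \left(400 - 27 \omega^{2}\right)}{\left(9 \omega^{2} + 400\right)^{3}}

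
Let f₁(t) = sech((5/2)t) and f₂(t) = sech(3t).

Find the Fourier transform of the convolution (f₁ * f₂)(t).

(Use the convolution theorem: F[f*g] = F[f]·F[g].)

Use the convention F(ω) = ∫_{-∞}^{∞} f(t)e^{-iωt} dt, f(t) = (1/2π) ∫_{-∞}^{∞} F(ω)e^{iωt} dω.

F[f₁*f₂](ω) = \frac{2 \pi^{2}}{15 \cosh{\left(\frac{\pi \omega}{6} \right)} \cosh{\left(\frac{\pi \omega}{5} \right)}}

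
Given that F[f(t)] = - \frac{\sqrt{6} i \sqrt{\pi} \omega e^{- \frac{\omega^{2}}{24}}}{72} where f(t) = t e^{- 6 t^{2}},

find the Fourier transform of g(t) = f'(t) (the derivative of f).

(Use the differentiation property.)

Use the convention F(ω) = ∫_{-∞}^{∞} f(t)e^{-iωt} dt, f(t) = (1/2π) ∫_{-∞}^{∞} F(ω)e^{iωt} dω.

F[g](ω) = \frac{\sqrt{6} \sqrt{\pi} \omega^{2} e^{- \frac{\omega^{2}}{24}}}{72}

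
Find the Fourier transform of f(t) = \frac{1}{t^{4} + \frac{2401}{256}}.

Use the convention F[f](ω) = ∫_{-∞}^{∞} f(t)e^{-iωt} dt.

F(ω) = \frac{64 \pi e^{- \frac{7 \sqrt{2} \left|{\omega}\right|}{8}} \sin{\left(\frac{7 \sqrt{2} \left|{\omega}\right|}{8} + \frac{\pi}{4} \right)}}{343}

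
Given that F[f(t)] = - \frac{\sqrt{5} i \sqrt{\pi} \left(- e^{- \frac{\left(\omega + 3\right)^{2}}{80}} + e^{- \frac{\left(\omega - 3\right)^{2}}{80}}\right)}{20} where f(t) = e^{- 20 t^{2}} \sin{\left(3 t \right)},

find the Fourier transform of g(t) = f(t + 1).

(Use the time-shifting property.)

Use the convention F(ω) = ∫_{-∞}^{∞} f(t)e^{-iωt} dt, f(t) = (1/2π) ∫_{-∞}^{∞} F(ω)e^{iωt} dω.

F[g](ω) = \frac{\sqrt{5} i \sqrt{\pi} \left(1 - e^{\frac{3 \omega}{20}}\right) e^{- \frac{\omega^{2}}{80} - \frac{3 \omega}{40} + i \omega - \frac{9}{80}}}{20}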